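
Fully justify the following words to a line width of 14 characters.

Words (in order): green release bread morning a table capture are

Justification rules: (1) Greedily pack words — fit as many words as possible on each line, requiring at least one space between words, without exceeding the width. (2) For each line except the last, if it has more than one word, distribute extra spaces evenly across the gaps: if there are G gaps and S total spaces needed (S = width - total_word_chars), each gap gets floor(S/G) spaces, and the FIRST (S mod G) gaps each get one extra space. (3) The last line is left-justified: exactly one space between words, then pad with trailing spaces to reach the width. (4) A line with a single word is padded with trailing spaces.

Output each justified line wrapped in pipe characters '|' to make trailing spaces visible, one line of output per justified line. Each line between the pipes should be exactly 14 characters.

Answer: |green  release|
|bread  morning|
|a        table|
|capture are   |

Derivation:
Line 1: ['green', 'release'] (min_width=13, slack=1)
Line 2: ['bread', 'morning'] (min_width=13, slack=1)
Line 3: ['a', 'table'] (min_width=7, slack=7)
Line 4: ['capture', 'are'] (min_width=11, slack=3)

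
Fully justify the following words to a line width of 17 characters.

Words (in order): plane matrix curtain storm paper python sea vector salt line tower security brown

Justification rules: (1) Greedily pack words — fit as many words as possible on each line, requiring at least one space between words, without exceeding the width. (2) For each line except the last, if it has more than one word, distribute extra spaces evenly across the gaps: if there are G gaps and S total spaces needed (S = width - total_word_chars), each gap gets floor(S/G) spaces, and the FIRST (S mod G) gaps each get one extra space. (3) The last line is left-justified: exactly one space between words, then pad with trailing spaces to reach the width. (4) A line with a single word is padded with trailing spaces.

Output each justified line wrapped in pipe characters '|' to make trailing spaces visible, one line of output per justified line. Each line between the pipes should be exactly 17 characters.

Line 1: ['plane', 'matrix'] (min_width=12, slack=5)
Line 2: ['curtain', 'storm'] (min_width=13, slack=4)
Line 3: ['paper', 'python', 'sea'] (min_width=16, slack=1)
Line 4: ['vector', 'salt', 'line'] (min_width=16, slack=1)
Line 5: ['tower', 'security'] (min_width=14, slack=3)
Line 6: ['brown'] (min_width=5, slack=12)

Answer: |plane      matrix|
|curtain     storm|
|paper  python sea|
|vector  salt line|
|tower    security|
|brown            |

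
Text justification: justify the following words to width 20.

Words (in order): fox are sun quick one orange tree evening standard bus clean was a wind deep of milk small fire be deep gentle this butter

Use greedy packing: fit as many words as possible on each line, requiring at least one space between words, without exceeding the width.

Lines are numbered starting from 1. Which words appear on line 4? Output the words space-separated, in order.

Answer: clean was a wind

Derivation:
Line 1: ['fox', 'are', 'sun', 'quick'] (min_width=17, slack=3)
Line 2: ['one', 'orange', 'tree'] (min_width=15, slack=5)
Line 3: ['evening', 'standard', 'bus'] (min_width=20, slack=0)
Line 4: ['clean', 'was', 'a', 'wind'] (min_width=16, slack=4)
Line 5: ['deep', 'of', 'milk', 'small'] (min_width=18, slack=2)
Line 6: ['fire', 'be', 'deep', 'gentle'] (min_width=19, slack=1)
Line 7: ['this', 'butter'] (min_width=11, slack=9)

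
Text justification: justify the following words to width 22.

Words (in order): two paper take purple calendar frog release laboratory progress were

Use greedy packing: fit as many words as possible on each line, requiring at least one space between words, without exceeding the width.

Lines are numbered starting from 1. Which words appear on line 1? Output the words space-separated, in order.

Line 1: ['two', 'paper', 'take', 'purple'] (min_width=21, slack=1)
Line 2: ['calendar', 'frog', 'release'] (min_width=21, slack=1)
Line 3: ['laboratory', 'progress'] (min_width=19, slack=3)
Line 4: ['were'] (min_width=4, slack=18)

Answer: two paper take purple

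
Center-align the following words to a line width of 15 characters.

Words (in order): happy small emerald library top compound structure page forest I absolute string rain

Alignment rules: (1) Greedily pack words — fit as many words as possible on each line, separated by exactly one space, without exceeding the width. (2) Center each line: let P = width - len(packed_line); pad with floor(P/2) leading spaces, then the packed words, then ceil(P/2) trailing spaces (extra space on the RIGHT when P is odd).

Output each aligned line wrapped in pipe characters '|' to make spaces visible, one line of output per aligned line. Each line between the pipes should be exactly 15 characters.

Answer: |  happy small  |
|emerald library|
| top compound  |
|structure page |
|   forest I    |
|absolute string|
|     rain      |

Derivation:
Line 1: ['happy', 'small'] (min_width=11, slack=4)
Line 2: ['emerald', 'library'] (min_width=15, slack=0)
Line 3: ['top', 'compound'] (min_width=12, slack=3)
Line 4: ['structure', 'page'] (min_width=14, slack=1)
Line 5: ['forest', 'I'] (min_width=8, slack=7)
Line 6: ['absolute', 'string'] (min_width=15, slack=0)
Line 7: ['rain'] (min_width=4, slack=11)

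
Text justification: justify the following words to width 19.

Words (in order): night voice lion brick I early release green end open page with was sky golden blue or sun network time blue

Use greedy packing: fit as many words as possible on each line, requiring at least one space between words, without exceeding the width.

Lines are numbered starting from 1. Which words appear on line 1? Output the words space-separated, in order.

Answer: night voice lion

Derivation:
Line 1: ['night', 'voice', 'lion'] (min_width=16, slack=3)
Line 2: ['brick', 'I', 'early'] (min_width=13, slack=6)
Line 3: ['release', 'green', 'end'] (min_width=17, slack=2)
Line 4: ['open', 'page', 'with', 'was'] (min_width=18, slack=1)
Line 5: ['sky', 'golden', 'blue', 'or'] (min_width=18, slack=1)
Line 6: ['sun', 'network', 'time'] (min_width=16, slack=3)
Line 7: ['blue'] (min_width=4, slack=15)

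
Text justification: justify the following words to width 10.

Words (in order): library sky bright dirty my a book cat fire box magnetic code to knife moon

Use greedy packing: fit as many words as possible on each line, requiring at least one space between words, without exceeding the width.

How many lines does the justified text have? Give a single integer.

Answer: 8

Derivation:
Line 1: ['library'] (min_width=7, slack=3)
Line 2: ['sky', 'bright'] (min_width=10, slack=0)
Line 3: ['dirty', 'my', 'a'] (min_width=10, slack=0)
Line 4: ['book', 'cat'] (min_width=8, slack=2)
Line 5: ['fire', 'box'] (min_width=8, slack=2)
Line 6: ['magnetic'] (min_width=8, slack=2)
Line 7: ['code', 'to'] (min_width=7, slack=3)
Line 8: ['knife', 'moon'] (min_width=10, slack=0)
Total lines: 8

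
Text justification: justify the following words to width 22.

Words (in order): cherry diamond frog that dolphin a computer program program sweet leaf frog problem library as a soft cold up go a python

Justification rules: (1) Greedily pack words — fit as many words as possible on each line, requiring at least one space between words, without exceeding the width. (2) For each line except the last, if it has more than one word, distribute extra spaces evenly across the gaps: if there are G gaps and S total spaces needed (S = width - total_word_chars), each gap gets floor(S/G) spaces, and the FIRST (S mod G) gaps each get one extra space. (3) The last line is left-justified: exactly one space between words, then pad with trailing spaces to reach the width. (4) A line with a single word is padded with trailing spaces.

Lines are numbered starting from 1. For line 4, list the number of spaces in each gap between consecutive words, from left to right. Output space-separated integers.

Line 1: ['cherry', 'diamond', 'frog'] (min_width=19, slack=3)
Line 2: ['that', 'dolphin', 'a'] (min_width=14, slack=8)
Line 3: ['computer', 'program'] (min_width=16, slack=6)
Line 4: ['program', 'sweet', 'leaf'] (min_width=18, slack=4)
Line 5: ['frog', 'problem', 'library'] (min_width=20, slack=2)
Line 6: ['as', 'a', 'soft', 'cold', 'up', 'go', 'a'] (min_width=22, slack=0)
Line 7: ['python'] (min_width=6, slack=16)

Answer: 3 3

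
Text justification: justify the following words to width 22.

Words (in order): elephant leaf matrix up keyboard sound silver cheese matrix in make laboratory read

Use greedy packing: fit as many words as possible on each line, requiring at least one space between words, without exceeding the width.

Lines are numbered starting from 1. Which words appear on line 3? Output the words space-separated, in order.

Answer: silver cheese matrix

Derivation:
Line 1: ['elephant', 'leaf', 'matrix'] (min_width=20, slack=2)
Line 2: ['up', 'keyboard', 'sound'] (min_width=17, slack=5)
Line 3: ['silver', 'cheese', 'matrix'] (min_width=20, slack=2)
Line 4: ['in', 'make', 'laboratory'] (min_width=18, slack=4)
Line 5: ['read'] (min_width=4, slack=18)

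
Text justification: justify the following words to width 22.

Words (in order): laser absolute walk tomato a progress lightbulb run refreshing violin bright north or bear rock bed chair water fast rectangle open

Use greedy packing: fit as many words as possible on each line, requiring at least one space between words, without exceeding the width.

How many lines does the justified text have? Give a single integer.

Line 1: ['laser', 'absolute', 'walk'] (min_width=19, slack=3)
Line 2: ['tomato', 'a', 'progress'] (min_width=17, slack=5)
Line 3: ['lightbulb', 'run'] (min_width=13, slack=9)
Line 4: ['refreshing', 'violin'] (min_width=17, slack=5)
Line 5: ['bright', 'north', 'or', 'bear'] (min_width=20, slack=2)
Line 6: ['rock', 'bed', 'chair', 'water'] (min_width=20, slack=2)
Line 7: ['fast', 'rectangle', 'open'] (min_width=19, slack=3)
Total lines: 7

Answer: 7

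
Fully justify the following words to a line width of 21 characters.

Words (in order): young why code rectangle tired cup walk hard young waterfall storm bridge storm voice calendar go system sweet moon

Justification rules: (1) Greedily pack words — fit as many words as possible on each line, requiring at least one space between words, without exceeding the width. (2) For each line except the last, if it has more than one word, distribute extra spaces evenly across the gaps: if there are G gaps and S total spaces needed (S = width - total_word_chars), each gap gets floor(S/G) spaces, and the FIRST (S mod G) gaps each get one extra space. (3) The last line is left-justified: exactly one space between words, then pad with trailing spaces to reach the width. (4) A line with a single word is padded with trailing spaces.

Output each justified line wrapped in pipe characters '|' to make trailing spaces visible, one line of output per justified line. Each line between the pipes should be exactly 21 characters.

Answer: |young     why    code|
|rectangle  tired  cup|
|walk    hard    young|
|waterfall       storm|
|bridge   storm  voice|
|calendar   go  system|
|sweet moon           |

Derivation:
Line 1: ['young', 'why', 'code'] (min_width=14, slack=7)
Line 2: ['rectangle', 'tired', 'cup'] (min_width=19, slack=2)
Line 3: ['walk', 'hard', 'young'] (min_width=15, slack=6)
Line 4: ['waterfall', 'storm'] (min_width=15, slack=6)
Line 5: ['bridge', 'storm', 'voice'] (min_width=18, slack=3)
Line 6: ['calendar', 'go', 'system'] (min_width=18, slack=3)
Line 7: ['sweet', 'moon'] (min_width=10, slack=11)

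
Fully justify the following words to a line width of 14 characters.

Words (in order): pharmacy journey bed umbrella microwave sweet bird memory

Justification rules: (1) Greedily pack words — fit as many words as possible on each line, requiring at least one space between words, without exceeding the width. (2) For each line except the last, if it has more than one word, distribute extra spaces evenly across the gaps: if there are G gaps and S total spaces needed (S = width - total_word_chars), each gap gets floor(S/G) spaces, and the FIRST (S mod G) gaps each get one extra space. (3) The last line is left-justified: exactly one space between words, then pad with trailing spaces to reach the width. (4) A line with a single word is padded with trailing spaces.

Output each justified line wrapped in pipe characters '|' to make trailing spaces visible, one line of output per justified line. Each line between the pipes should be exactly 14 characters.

Line 1: ['pharmacy'] (min_width=8, slack=6)
Line 2: ['journey', 'bed'] (min_width=11, slack=3)
Line 3: ['umbrella'] (min_width=8, slack=6)
Line 4: ['microwave'] (min_width=9, slack=5)
Line 5: ['sweet', 'bird'] (min_width=10, slack=4)
Line 6: ['memory'] (min_width=6, slack=8)

Answer: |pharmacy      |
|journey    bed|
|umbrella      |
|microwave     |
|sweet     bird|
|memory        |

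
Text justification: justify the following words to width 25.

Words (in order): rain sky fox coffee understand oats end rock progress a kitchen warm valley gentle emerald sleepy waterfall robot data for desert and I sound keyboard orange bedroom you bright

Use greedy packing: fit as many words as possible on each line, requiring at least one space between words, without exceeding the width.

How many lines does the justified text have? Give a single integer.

Answer: 8

Derivation:
Line 1: ['rain', 'sky', 'fox', 'coffee'] (min_width=19, slack=6)
Line 2: ['understand', 'oats', 'end', 'rock'] (min_width=24, slack=1)
Line 3: ['progress', 'a', 'kitchen', 'warm'] (min_width=23, slack=2)
Line 4: ['valley', 'gentle', 'emerald'] (min_width=21, slack=4)
Line 5: ['sleepy', 'waterfall', 'robot'] (min_width=22, slack=3)
Line 6: ['data', 'for', 'desert', 'and', 'I'] (min_width=21, slack=4)
Line 7: ['sound', 'keyboard', 'orange'] (min_width=21, slack=4)
Line 8: ['bedroom', 'you', 'bright'] (min_width=18, slack=7)
Total lines: 8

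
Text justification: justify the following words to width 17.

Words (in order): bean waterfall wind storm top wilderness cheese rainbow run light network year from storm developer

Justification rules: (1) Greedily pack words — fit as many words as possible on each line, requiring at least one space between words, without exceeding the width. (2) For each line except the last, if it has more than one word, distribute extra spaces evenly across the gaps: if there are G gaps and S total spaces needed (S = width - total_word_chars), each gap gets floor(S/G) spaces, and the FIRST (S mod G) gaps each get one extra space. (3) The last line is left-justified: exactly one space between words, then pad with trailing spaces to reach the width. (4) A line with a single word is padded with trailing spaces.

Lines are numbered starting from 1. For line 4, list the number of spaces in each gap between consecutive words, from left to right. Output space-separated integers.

Answer: 1 1

Derivation:
Line 1: ['bean', 'waterfall'] (min_width=14, slack=3)
Line 2: ['wind', 'storm', 'top'] (min_width=14, slack=3)
Line 3: ['wilderness', 'cheese'] (min_width=17, slack=0)
Line 4: ['rainbow', 'run', 'light'] (min_width=17, slack=0)
Line 5: ['network', 'year', 'from'] (min_width=17, slack=0)
Line 6: ['storm', 'developer'] (min_width=15, slack=2)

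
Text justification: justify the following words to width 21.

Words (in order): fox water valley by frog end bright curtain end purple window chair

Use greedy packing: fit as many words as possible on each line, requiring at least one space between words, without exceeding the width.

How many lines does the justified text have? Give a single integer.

Answer: 4

Derivation:
Line 1: ['fox', 'water', 'valley', 'by'] (min_width=19, slack=2)
Line 2: ['frog', 'end', 'bright'] (min_width=15, slack=6)
Line 3: ['curtain', 'end', 'purple'] (min_width=18, slack=3)
Line 4: ['window', 'chair'] (min_width=12, slack=9)
Total lines: 4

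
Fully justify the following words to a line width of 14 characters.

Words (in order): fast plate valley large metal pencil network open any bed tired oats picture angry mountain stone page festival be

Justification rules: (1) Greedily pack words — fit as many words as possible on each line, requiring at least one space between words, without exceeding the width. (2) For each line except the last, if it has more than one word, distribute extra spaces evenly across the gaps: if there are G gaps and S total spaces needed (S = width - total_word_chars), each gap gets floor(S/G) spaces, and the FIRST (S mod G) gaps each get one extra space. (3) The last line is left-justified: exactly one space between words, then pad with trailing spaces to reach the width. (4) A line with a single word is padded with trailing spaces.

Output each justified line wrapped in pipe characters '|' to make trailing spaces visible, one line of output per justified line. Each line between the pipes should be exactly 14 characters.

Answer: |fast     plate|
|valley   large|
|metal   pencil|
|network   open|
|any  bed tired|
|oats   picture|
|angry mountain|
|stone     page|
|festival be   |

Derivation:
Line 1: ['fast', 'plate'] (min_width=10, slack=4)
Line 2: ['valley', 'large'] (min_width=12, slack=2)
Line 3: ['metal', 'pencil'] (min_width=12, slack=2)
Line 4: ['network', 'open'] (min_width=12, slack=2)
Line 5: ['any', 'bed', 'tired'] (min_width=13, slack=1)
Line 6: ['oats', 'picture'] (min_width=12, slack=2)
Line 7: ['angry', 'mountain'] (min_width=14, slack=0)
Line 8: ['stone', 'page'] (min_width=10, slack=4)
Line 9: ['festival', 'be'] (min_width=11, slack=3)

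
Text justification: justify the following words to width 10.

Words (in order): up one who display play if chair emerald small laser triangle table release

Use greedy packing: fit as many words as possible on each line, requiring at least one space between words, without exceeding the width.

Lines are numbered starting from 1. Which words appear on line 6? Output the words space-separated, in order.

Line 1: ['up', 'one', 'who'] (min_width=10, slack=0)
Line 2: ['display'] (min_width=7, slack=3)
Line 3: ['play', 'if'] (min_width=7, slack=3)
Line 4: ['chair'] (min_width=5, slack=5)
Line 5: ['emerald'] (min_width=7, slack=3)
Line 6: ['small'] (min_width=5, slack=5)
Line 7: ['laser'] (min_width=5, slack=5)
Line 8: ['triangle'] (min_width=8, slack=2)
Line 9: ['table'] (min_width=5, slack=5)
Line 10: ['release'] (min_width=7, slack=3)

Answer: small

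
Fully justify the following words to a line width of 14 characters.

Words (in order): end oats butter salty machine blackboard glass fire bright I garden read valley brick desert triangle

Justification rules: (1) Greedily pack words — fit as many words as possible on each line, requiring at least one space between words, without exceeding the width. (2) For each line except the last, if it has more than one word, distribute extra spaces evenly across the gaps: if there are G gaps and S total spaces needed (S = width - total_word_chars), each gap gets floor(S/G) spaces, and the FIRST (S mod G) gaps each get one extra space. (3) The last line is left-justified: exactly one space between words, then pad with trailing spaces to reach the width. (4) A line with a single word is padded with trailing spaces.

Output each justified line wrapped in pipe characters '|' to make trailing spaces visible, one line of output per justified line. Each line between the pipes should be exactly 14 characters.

Line 1: ['end', 'oats'] (min_width=8, slack=6)
Line 2: ['butter', 'salty'] (min_width=12, slack=2)
Line 3: ['machine'] (min_width=7, slack=7)
Line 4: ['blackboard'] (min_width=10, slack=4)
Line 5: ['glass', 'fire'] (min_width=10, slack=4)
Line 6: ['bright', 'I'] (min_width=8, slack=6)
Line 7: ['garden', 'read'] (min_width=11, slack=3)
Line 8: ['valley', 'brick'] (min_width=12, slack=2)
Line 9: ['desert'] (min_width=6, slack=8)
Line 10: ['triangle'] (min_width=8, slack=6)

Answer: |end       oats|
|butter   salty|
|machine       |
|blackboard    |
|glass     fire|
|bright       I|
|garden    read|
|valley   brick|
|desert        |
|triangle      |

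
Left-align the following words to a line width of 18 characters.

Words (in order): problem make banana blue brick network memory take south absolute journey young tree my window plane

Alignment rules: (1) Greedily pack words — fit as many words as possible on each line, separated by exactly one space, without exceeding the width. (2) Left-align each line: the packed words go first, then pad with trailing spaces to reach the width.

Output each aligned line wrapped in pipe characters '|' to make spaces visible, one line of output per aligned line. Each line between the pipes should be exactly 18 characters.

Line 1: ['problem', 'make'] (min_width=12, slack=6)
Line 2: ['banana', 'blue', 'brick'] (min_width=17, slack=1)
Line 3: ['network', 'memory'] (min_width=14, slack=4)
Line 4: ['take', 'south'] (min_width=10, slack=8)
Line 5: ['absolute', 'journey'] (min_width=16, slack=2)
Line 6: ['young', 'tree', 'my'] (min_width=13, slack=5)
Line 7: ['window', 'plane'] (min_width=12, slack=6)

Answer: |problem make      |
|banana blue brick |
|network memory    |
|take south        |
|absolute journey  |
|young tree my     |
|window plane      |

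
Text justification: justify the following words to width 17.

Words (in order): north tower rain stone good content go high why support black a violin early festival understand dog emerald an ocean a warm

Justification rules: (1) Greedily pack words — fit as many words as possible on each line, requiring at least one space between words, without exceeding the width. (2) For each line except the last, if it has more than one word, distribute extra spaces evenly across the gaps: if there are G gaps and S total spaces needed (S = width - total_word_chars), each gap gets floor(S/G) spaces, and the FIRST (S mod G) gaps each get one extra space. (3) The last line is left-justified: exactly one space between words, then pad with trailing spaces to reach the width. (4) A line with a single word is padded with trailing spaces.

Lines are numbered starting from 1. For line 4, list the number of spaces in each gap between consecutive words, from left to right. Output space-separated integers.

Answer: 1 1

Derivation:
Line 1: ['north', 'tower', 'rain'] (min_width=16, slack=1)
Line 2: ['stone', 'good'] (min_width=10, slack=7)
Line 3: ['content', 'go', 'high'] (min_width=15, slack=2)
Line 4: ['why', 'support', 'black'] (min_width=17, slack=0)
Line 5: ['a', 'violin', 'early'] (min_width=14, slack=3)
Line 6: ['festival'] (min_width=8, slack=9)
Line 7: ['understand', 'dog'] (min_width=14, slack=3)
Line 8: ['emerald', 'an', 'ocean'] (min_width=16, slack=1)
Line 9: ['a', 'warm'] (min_width=6, slack=11)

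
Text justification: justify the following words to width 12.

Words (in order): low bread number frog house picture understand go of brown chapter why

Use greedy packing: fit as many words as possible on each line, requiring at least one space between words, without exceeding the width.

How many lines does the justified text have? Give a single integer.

Line 1: ['low', 'bread'] (min_width=9, slack=3)
Line 2: ['number', 'frog'] (min_width=11, slack=1)
Line 3: ['house'] (min_width=5, slack=7)
Line 4: ['picture'] (min_width=7, slack=5)
Line 5: ['understand'] (min_width=10, slack=2)
Line 6: ['go', 'of', 'brown'] (min_width=11, slack=1)
Line 7: ['chapter', 'why'] (min_width=11, slack=1)
Total lines: 7

Answer: 7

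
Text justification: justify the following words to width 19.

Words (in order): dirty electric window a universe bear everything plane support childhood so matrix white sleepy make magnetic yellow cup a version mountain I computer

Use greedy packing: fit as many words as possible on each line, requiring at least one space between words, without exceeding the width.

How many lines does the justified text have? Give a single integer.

Line 1: ['dirty', 'electric'] (min_width=14, slack=5)
Line 2: ['window', 'a', 'universe'] (min_width=17, slack=2)
Line 3: ['bear', 'everything'] (min_width=15, slack=4)
Line 4: ['plane', 'support'] (min_width=13, slack=6)
Line 5: ['childhood', 'so', 'matrix'] (min_width=19, slack=0)
Line 6: ['white', 'sleepy', 'make'] (min_width=17, slack=2)
Line 7: ['magnetic', 'yellow', 'cup'] (min_width=19, slack=0)
Line 8: ['a', 'version', 'mountain'] (min_width=18, slack=1)
Line 9: ['I', 'computer'] (min_width=10, slack=9)
Total lines: 9

Answer: 9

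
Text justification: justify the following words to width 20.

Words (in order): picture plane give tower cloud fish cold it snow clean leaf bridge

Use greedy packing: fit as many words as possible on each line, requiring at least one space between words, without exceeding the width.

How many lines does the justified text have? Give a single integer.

Answer: 4

Derivation:
Line 1: ['picture', 'plane', 'give'] (min_width=18, slack=2)
Line 2: ['tower', 'cloud', 'fish'] (min_width=16, slack=4)
Line 3: ['cold', 'it', 'snow', 'clean'] (min_width=18, slack=2)
Line 4: ['leaf', 'bridge'] (min_width=11, slack=9)
Total lines: 4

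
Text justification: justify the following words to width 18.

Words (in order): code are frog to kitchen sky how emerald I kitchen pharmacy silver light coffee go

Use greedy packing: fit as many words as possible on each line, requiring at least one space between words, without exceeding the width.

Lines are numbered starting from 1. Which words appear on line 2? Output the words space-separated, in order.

Line 1: ['code', 'are', 'frog', 'to'] (min_width=16, slack=2)
Line 2: ['kitchen', 'sky', 'how'] (min_width=15, slack=3)
Line 3: ['emerald', 'I', 'kitchen'] (min_width=17, slack=1)
Line 4: ['pharmacy', 'silver'] (min_width=15, slack=3)
Line 5: ['light', 'coffee', 'go'] (min_width=15, slack=3)

Answer: kitchen sky how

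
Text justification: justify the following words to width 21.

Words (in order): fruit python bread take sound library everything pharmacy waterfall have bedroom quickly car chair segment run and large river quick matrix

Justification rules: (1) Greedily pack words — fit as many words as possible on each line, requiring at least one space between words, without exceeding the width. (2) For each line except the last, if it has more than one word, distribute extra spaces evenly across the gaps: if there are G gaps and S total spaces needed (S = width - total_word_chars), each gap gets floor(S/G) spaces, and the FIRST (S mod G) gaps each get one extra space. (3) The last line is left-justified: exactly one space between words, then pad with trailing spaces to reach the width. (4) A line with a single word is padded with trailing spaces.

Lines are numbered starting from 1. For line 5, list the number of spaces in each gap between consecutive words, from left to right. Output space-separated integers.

Answer: 2 2

Derivation:
Line 1: ['fruit', 'python', 'bread'] (min_width=18, slack=3)
Line 2: ['take', 'sound', 'library'] (min_width=18, slack=3)
Line 3: ['everything', 'pharmacy'] (min_width=19, slack=2)
Line 4: ['waterfall', 'have'] (min_width=14, slack=7)
Line 5: ['bedroom', 'quickly', 'car'] (min_width=19, slack=2)
Line 6: ['chair', 'segment', 'run', 'and'] (min_width=21, slack=0)
Line 7: ['large', 'river', 'quick'] (min_width=17, slack=4)
Line 8: ['matrix'] (min_width=6, slack=15)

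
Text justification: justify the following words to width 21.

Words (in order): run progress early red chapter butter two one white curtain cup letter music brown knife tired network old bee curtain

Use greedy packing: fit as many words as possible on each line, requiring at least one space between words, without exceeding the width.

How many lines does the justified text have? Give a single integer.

Answer: 7

Derivation:
Line 1: ['run', 'progress', 'early'] (min_width=18, slack=3)
Line 2: ['red', 'chapter', 'butter'] (min_width=18, slack=3)
Line 3: ['two', 'one', 'white', 'curtain'] (min_width=21, slack=0)
Line 4: ['cup', 'letter', 'music'] (min_width=16, slack=5)
Line 5: ['brown', 'knife', 'tired'] (min_width=17, slack=4)
Line 6: ['network', 'old', 'bee'] (min_width=15, slack=6)
Line 7: ['curtain'] (min_width=7, slack=14)
Total lines: 7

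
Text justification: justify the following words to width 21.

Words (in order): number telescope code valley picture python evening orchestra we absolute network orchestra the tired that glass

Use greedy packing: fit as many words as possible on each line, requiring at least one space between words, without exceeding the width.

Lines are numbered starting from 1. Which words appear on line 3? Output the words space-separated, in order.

Answer: evening orchestra we

Derivation:
Line 1: ['number', 'telescope', 'code'] (min_width=21, slack=0)
Line 2: ['valley', 'picture', 'python'] (min_width=21, slack=0)
Line 3: ['evening', 'orchestra', 'we'] (min_width=20, slack=1)
Line 4: ['absolute', 'network'] (min_width=16, slack=5)
Line 5: ['orchestra', 'the', 'tired'] (min_width=19, slack=2)
Line 6: ['that', 'glass'] (min_width=10, slack=11)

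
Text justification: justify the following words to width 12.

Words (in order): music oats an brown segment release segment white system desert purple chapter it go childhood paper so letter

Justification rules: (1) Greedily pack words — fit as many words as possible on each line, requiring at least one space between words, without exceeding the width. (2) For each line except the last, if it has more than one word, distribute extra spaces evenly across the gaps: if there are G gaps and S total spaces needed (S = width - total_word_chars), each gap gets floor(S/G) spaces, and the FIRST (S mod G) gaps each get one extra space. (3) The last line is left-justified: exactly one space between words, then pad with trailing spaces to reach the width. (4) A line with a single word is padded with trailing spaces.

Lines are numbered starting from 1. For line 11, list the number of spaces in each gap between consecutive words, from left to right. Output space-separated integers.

Line 1: ['music', 'oats'] (min_width=10, slack=2)
Line 2: ['an', 'brown'] (min_width=8, slack=4)
Line 3: ['segment'] (min_width=7, slack=5)
Line 4: ['release'] (min_width=7, slack=5)
Line 5: ['segment'] (min_width=7, slack=5)
Line 6: ['white', 'system'] (min_width=12, slack=0)
Line 7: ['desert'] (min_width=6, slack=6)
Line 8: ['purple'] (min_width=6, slack=6)
Line 9: ['chapter', 'it'] (min_width=10, slack=2)
Line 10: ['go', 'childhood'] (min_width=12, slack=0)
Line 11: ['paper', 'so'] (min_width=8, slack=4)
Line 12: ['letter'] (min_width=6, slack=6)

Answer: 5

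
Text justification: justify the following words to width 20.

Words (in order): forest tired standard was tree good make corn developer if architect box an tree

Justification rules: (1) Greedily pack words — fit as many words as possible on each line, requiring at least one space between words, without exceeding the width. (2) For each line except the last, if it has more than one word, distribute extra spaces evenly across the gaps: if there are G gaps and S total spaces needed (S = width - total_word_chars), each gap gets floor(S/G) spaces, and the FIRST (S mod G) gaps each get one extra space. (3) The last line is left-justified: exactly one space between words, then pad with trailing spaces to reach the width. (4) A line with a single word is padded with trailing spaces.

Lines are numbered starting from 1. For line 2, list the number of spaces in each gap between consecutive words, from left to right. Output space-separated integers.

Line 1: ['forest', 'tired'] (min_width=12, slack=8)
Line 2: ['standard', 'was', 'tree'] (min_width=17, slack=3)
Line 3: ['good', 'make', 'corn'] (min_width=14, slack=6)
Line 4: ['developer', 'if'] (min_width=12, slack=8)
Line 5: ['architect', 'box', 'an'] (min_width=16, slack=4)
Line 6: ['tree'] (min_width=4, slack=16)

Answer: 3 2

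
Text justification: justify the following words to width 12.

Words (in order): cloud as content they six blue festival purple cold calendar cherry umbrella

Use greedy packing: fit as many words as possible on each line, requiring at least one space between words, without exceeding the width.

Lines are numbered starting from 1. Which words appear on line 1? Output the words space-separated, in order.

Line 1: ['cloud', 'as'] (min_width=8, slack=4)
Line 2: ['content', 'they'] (min_width=12, slack=0)
Line 3: ['six', 'blue'] (min_width=8, slack=4)
Line 4: ['festival'] (min_width=8, slack=4)
Line 5: ['purple', 'cold'] (min_width=11, slack=1)
Line 6: ['calendar'] (min_width=8, slack=4)
Line 7: ['cherry'] (min_width=6, slack=6)
Line 8: ['umbrella'] (min_width=8, slack=4)

Answer: cloud as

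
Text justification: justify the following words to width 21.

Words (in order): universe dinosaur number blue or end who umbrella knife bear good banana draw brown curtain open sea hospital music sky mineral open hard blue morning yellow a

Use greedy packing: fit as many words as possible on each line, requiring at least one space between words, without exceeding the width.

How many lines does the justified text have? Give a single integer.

Line 1: ['universe', 'dinosaur'] (min_width=17, slack=4)
Line 2: ['number', 'blue', 'or', 'end'] (min_width=18, slack=3)
Line 3: ['who', 'umbrella', 'knife'] (min_width=18, slack=3)
Line 4: ['bear', 'good', 'banana', 'draw'] (min_width=21, slack=0)
Line 5: ['brown', 'curtain', 'open'] (min_width=18, slack=3)
Line 6: ['sea', 'hospital', 'music'] (min_width=18, slack=3)
Line 7: ['sky', 'mineral', 'open', 'hard'] (min_width=21, slack=0)
Line 8: ['blue', 'morning', 'yellow', 'a'] (min_width=21, slack=0)
Total lines: 8

Answer: 8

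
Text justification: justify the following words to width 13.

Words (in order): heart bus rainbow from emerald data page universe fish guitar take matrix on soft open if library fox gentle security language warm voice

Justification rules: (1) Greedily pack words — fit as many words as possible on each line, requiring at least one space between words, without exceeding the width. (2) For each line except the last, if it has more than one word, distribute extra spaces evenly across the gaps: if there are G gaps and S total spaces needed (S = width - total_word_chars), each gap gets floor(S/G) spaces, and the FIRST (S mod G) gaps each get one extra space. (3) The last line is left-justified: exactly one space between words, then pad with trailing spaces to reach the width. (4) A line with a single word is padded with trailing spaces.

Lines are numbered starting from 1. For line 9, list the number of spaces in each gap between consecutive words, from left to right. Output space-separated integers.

Line 1: ['heart', 'bus'] (min_width=9, slack=4)
Line 2: ['rainbow', 'from'] (min_width=12, slack=1)
Line 3: ['emerald', 'data'] (min_width=12, slack=1)
Line 4: ['page', 'universe'] (min_width=13, slack=0)
Line 5: ['fish', 'guitar'] (min_width=11, slack=2)
Line 6: ['take', 'matrix'] (min_width=11, slack=2)
Line 7: ['on', 'soft', 'open'] (min_width=12, slack=1)
Line 8: ['if', 'library'] (min_width=10, slack=3)
Line 9: ['fox', 'gentle'] (min_width=10, slack=3)
Line 10: ['security'] (min_width=8, slack=5)
Line 11: ['language', 'warm'] (min_width=13, slack=0)
Line 12: ['voice'] (min_width=5, slack=8)

Answer: 4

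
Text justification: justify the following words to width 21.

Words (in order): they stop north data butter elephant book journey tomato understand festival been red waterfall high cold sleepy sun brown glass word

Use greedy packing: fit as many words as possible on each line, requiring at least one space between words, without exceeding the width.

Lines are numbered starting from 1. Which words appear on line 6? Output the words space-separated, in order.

Answer: high cold sleepy sun

Derivation:
Line 1: ['they', 'stop', 'north', 'data'] (min_width=20, slack=1)
Line 2: ['butter', 'elephant', 'book'] (min_width=20, slack=1)
Line 3: ['journey', 'tomato'] (min_width=14, slack=7)
Line 4: ['understand', 'festival'] (min_width=19, slack=2)
Line 5: ['been', 'red', 'waterfall'] (min_width=18, slack=3)
Line 6: ['high', 'cold', 'sleepy', 'sun'] (min_width=20, slack=1)
Line 7: ['brown', 'glass', 'word'] (min_width=16, slack=5)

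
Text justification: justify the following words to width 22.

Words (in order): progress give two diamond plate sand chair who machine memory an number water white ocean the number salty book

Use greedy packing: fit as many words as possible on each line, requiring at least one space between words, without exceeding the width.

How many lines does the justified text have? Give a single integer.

Line 1: ['progress', 'give', 'two'] (min_width=17, slack=5)
Line 2: ['diamond', 'plate', 'sand'] (min_width=18, slack=4)
Line 3: ['chair', 'who', 'machine'] (min_width=17, slack=5)
Line 4: ['memory', 'an', 'number', 'water'] (min_width=22, slack=0)
Line 5: ['white', 'ocean', 'the', 'number'] (min_width=22, slack=0)
Line 6: ['salty', 'book'] (min_width=10, slack=12)
Total lines: 6

Answer: 6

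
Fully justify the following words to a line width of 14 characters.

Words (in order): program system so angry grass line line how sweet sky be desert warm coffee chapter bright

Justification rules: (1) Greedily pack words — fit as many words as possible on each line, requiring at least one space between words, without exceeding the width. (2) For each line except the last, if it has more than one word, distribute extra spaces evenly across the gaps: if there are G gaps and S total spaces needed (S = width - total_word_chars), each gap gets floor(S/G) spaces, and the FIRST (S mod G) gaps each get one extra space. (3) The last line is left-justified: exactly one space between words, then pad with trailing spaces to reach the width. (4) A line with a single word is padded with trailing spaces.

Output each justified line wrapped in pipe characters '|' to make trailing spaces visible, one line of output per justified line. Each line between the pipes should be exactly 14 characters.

Line 1: ['program', 'system'] (min_width=14, slack=0)
Line 2: ['so', 'angry', 'grass'] (min_width=14, slack=0)
Line 3: ['line', 'line', 'how'] (min_width=13, slack=1)
Line 4: ['sweet', 'sky', 'be'] (min_width=12, slack=2)
Line 5: ['desert', 'warm'] (min_width=11, slack=3)
Line 6: ['coffee', 'chapter'] (min_width=14, slack=0)
Line 7: ['bright'] (min_width=6, slack=8)

Answer: |program system|
|so angry grass|
|line  line how|
|sweet  sky  be|
|desert    warm|
|coffee chapter|
|bright        |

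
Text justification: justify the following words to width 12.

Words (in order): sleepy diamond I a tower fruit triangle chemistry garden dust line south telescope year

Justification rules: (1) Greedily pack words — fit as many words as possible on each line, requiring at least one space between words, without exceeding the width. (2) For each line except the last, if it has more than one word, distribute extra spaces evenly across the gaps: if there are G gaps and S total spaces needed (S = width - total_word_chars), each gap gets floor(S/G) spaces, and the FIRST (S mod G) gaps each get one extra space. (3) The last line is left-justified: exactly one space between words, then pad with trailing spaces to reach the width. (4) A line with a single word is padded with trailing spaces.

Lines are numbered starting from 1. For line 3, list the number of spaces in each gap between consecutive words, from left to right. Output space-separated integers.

Answer: 2

Derivation:
Line 1: ['sleepy'] (min_width=6, slack=6)
Line 2: ['diamond', 'I', 'a'] (min_width=11, slack=1)
Line 3: ['tower', 'fruit'] (min_width=11, slack=1)
Line 4: ['triangle'] (min_width=8, slack=4)
Line 5: ['chemistry'] (min_width=9, slack=3)
Line 6: ['garden', 'dust'] (min_width=11, slack=1)
Line 7: ['line', 'south'] (min_width=10, slack=2)
Line 8: ['telescope'] (min_width=9, slack=3)
Line 9: ['year'] (min_width=4, slack=8)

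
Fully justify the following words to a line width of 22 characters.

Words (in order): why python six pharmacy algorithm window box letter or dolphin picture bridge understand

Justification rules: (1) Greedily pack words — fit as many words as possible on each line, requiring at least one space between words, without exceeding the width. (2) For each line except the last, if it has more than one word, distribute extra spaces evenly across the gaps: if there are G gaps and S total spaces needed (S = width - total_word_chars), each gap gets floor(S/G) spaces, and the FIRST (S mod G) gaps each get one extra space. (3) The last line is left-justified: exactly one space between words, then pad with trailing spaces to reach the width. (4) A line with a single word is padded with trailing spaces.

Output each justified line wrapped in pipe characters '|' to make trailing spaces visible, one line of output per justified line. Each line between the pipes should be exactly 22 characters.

Line 1: ['why', 'python', 'six'] (min_width=14, slack=8)
Line 2: ['pharmacy', 'algorithm'] (min_width=18, slack=4)
Line 3: ['window', 'box', 'letter', 'or'] (min_width=20, slack=2)
Line 4: ['dolphin', 'picture', 'bridge'] (min_width=22, slack=0)
Line 5: ['understand'] (min_width=10, slack=12)

Answer: |why     python     six|
|pharmacy     algorithm|
|window  box  letter or|
|dolphin picture bridge|
|understand            |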